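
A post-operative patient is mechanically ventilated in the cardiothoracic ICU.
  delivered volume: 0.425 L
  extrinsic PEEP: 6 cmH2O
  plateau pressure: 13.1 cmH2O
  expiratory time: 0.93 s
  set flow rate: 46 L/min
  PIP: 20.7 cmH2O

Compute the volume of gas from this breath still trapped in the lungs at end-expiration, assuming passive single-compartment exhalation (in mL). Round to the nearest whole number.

Flow: 46 L/min ÷ 60 = 0.7667 L/s.
R = (PIP − Pplat)/V̇ = (20.7 − 13.1) / 0.7667 = 7.6/0.7667 = 9.913 cmH2O·s/L.
C = Vt/(Pplat − PEEP) = 425.0 / (13.1 − 6) = 425.0/7.1 = 59.859 mL/cmH2O.
τ = R × C = 9.913 × 0.05986 L/cmH2O = 0.5934 s.
Fraction remaining = e^(−Te/τ) = e^(−0.93/0.5934) = 0.2086.
Trapped volume = 425.0 × 0.2086 = 88.655 mL.

89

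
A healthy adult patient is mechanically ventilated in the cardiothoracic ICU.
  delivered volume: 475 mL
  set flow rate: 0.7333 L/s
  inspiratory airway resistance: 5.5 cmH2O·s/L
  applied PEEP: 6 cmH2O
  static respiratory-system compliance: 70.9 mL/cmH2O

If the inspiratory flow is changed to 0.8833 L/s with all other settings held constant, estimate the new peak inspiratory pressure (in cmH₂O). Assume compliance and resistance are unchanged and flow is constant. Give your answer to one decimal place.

PIP = Vt/C + R·V̇ + PEEP (constant-flow equation of motion).
Only the resistive term changes: ΔPIP = R × ΔV̇ = 5.5 × (0.8833 − 0.7333) = 5.5 × 0.15 = 0.825 cmH2O.
Original PIP = 475/70.9 + 5.5×0.7333 + 6 = 16.733 cmH2O; new PIP = 16.733 + (0.825) = 17.558 cmH2O.

17.6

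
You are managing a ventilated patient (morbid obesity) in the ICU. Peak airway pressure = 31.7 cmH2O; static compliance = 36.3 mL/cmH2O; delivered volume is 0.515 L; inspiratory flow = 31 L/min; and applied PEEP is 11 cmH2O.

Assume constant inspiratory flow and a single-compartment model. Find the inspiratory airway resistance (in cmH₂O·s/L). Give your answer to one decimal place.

Flow: 31 L/min ÷ 60 = 0.5167 L/s.
Equation of motion (constant flow): PIP = Vt/C + R·V̇ + PEEP.
R·V̇ = PIP − Vt/C − PEEP = 31.7 − 515/36.3 − 11 = 31.7 − 14.187 − 11 = 6.513 cmH2O.
R = 6.513 / 0.5167 = 12.605 cmH2O·s/L.

12.6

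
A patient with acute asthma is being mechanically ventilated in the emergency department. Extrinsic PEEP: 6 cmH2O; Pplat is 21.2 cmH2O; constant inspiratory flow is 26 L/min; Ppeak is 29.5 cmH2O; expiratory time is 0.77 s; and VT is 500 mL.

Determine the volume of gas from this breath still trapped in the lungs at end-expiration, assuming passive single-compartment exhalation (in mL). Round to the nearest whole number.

Flow: 26 L/min ÷ 60 = 0.4333 L/s.
R = (PIP − Pplat)/V̇ = (29.5 − 21.2) / 0.4333 = 8.3/0.4333 = 19.155 cmH2O·s/L.
C = Vt/(Pplat − PEEP) = 500.0 / (21.2 − 6) = 500.0/15.2 = 32.895 mL/cmH2O.
τ = R × C = 19.155 × 0.0329 L/cmH2O = 0.6302 s.
Fraction remaining = e^(−Te/τ) = e^(−0.77/0.6302) = 0.2947.
Trapped volume = 500.0 × 0.2947 = 147.35 mL.

147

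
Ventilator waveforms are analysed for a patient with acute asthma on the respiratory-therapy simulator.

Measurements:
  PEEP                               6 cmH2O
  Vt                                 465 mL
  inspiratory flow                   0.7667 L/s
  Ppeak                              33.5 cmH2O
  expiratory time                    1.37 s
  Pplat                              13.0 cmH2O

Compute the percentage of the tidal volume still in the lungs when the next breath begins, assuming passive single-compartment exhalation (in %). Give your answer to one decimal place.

R = (PIP − Pplat)/V̇ = (33.5 − 13.0) / 0.7667 = 20.5/0.7667 = 26.738 cmH2O·s/L.
C = Vt/(Pplat − PEEP) = 465.0 / (13.0 − 6) = 465.0/7.0 = 66.429 mL/cmH2O.
τ = R × C = 26.738 × 0.06643 L/cmH2O = 1.776 s.
Fraction remaining at end-expiration = e^(−Te/τ) = e^(−1.37/1.776) = 0.4624 → 46.24%.

46.2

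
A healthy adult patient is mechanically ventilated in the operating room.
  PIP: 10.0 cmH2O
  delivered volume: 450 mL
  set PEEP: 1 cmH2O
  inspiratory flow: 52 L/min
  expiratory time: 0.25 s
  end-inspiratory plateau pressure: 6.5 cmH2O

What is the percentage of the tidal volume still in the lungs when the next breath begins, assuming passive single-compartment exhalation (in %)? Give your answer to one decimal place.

Flow: 52 L/min ÷ 60 = 0.8667 L/s.
R = (PIP − Pplat)/V̇ = (10.0 − 6.5) / 0.8667 = 3.5/0.8667 = 4.038 cmH2O·s/L.
C = Vt/(Pplat − PEEP) = 450.0 / (6.5 − 1) = 450.0/5.5 = 81.818 mL/cmH2O.
τ = R × C = 4.038 × 0.08182 L/cmH2O = 0.3304 s.
Fraction remaining at end-expiration = e^(−Te/τ) = e^(−0.25/0.3304) = 0.4692 → 46.92%.

46.9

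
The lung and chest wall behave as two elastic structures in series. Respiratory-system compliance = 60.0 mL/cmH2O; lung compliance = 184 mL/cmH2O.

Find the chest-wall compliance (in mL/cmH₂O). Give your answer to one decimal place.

1/Ccw = 1/Crs − 1/CL.
1/Ccw = 1/60.0 − 1/184 = 0.01123.
Ccw = 89.047 mL/cmH2O.

89.0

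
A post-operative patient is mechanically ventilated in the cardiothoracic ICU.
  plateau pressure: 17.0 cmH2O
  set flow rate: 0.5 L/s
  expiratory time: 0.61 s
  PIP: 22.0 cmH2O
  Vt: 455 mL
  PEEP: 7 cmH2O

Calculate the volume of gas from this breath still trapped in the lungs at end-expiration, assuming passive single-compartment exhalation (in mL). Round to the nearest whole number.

R = (PIP − Pplat)/V̇ = (22.0 − 17.0) / 0.5 = 5.0/0.5 = 10.0 cmH2O·s/L.
C = Vt/(Pplat − PEEP) = 455.0 / (17.0 − 7) = 455.0/10.0 = 45.5 mL/cmH2O.
τ = R × C = 10.0 × 0.0455 L/cmH2O = 0.455 s.
Fraction remaining = e^(−Te/τ) = e^(−0.61/0.455) = 0.2617.
Trapped volume = 455.0 × 0.2617 = 119.07 mL.

119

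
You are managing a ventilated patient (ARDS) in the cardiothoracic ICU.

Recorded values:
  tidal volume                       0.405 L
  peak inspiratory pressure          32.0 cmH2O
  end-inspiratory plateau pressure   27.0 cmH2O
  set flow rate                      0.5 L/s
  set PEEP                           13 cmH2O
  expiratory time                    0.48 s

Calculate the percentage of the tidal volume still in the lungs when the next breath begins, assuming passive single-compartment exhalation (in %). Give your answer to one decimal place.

R = (PIP − Pplat)/V̇ = (32.0 − 27.0) / 0.5 = 5.0/0.5 = 10.0 cmH2O·s/L.
C = Vt/(Pplat − PEEP) = 405.0 / (27.0 − 13) = 405.0/14.0 = 28.929 mL/cmH2O.
τ = R × C = 10.0 × 0.02893 L/cmH2O = 0.2893 s.
Fraction remaining at end-expiration = e^(−Te/τ) = e^(−0.48/0.2893) = 0.1903 → 19.03%.

19.0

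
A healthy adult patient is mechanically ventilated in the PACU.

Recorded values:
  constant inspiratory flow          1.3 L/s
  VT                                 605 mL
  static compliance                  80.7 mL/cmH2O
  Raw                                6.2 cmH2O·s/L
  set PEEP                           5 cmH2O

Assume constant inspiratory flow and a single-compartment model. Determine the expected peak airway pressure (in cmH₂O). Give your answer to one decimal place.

Equation of motion (constant flow): PIP = Vt/C + R·V̇ + PEEP.
PIP = 605/80.7 + 6.2×1.3 + 5 = 7.497 + 8.06 + 5 = 20.557 cmH2O.

20.6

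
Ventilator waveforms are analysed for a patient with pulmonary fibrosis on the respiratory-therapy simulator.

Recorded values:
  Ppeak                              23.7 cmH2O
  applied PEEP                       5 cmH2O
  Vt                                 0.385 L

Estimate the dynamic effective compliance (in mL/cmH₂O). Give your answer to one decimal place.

20.6

Dynamic compliance = Vt / (PIP − PEEP) = 385 / (23.7 − 5) = 385 / 18.7 = 20.588 mL/cmH2O.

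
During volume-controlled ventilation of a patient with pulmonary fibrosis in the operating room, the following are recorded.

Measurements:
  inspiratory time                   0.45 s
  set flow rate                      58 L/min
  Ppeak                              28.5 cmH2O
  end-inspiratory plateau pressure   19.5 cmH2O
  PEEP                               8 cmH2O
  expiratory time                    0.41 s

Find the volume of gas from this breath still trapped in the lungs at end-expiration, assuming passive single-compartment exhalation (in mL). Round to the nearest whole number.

Flow: 58 L/min ÷ 60 = 0.9667 L/s.
Vt = flow × Ti = 0.9667 L/s × 0.45 s × 1000 mL/L = 435.02 mL.
R = (PIP − Pplat)/V̇ = (28.5 − 19.5) / 0.9667 = 9.0/0.9667 = 9.31 cmH2O·s/L.
C = Vt/(Pplat − PEEP) = 435.02 / (19.5 − 8) = 435.02/11.5 = 37.828 mL/cmH2O.
τ = R × C = 9.31 × 0.03783 L/cmH2O = 0.3522 s.
Fraction remaining = e^(−Te/τ) = e^(−0.41/0.3522) = 0.3122.
Trapped volume = 435.02 × 0.3122 = 135.81 mL.

136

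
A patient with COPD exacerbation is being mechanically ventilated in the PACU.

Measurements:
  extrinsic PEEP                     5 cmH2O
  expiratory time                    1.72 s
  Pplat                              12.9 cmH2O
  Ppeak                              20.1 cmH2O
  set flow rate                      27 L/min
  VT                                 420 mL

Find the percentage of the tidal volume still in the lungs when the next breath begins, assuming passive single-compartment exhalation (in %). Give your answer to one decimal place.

13.2

Flow: 27 L/min ÷ 60 = 0.45 L/s.
R = (PIP − Pplat)/V̇ = (20.1 − 12.9) / 0.45 = 7.2/0.45 = 16.0 cmH2O·s/L.
C = Vt/(Pplat − PEEP) = 420.0 / (12.9 − 5) = 420.0/7.9 = 53.165 mL/cmH2O.
τ = R × C = 16.0 × 0.05317 L/cmH2O = 0.8507 s.
Fraction remaining at end-expiration = e^(−Te/τ) = e^(−1.72/0.8507) = 0.1324 → 13.24%.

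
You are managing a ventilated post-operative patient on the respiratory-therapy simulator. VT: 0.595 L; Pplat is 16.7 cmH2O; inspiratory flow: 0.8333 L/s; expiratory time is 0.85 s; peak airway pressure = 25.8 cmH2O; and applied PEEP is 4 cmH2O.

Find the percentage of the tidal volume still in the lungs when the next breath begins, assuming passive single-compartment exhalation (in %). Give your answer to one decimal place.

R = (PIP − Pplat)/V̇ = (25.8 − 16.7) / 0.8333 = 9.1/0.8333 = 10.92 cmH2O·s/L.
C = Vt/(Pplat − PEEP) = 595.0 / (16.7 − 4) = 595.0/12.7 = 46.85 mL/cmH2O.
τ = R × C = 10.92 × 0.04685 L/cmH2O = 0.5116 s.
Fraction remaining at end-expiration = e^(−Te/τ) = e^(−0.85/0.5116) = 0.1899 → 18.99%.

19.0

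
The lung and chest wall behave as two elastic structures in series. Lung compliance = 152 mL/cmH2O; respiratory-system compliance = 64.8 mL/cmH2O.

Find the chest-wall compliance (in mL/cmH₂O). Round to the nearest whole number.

1/Ccw = 1/Crs − 1/CL.
1/Ccw = 1/64.8 − 1/152 = 0.008853.
Ccw = 112.96 mL/cmH2O.

113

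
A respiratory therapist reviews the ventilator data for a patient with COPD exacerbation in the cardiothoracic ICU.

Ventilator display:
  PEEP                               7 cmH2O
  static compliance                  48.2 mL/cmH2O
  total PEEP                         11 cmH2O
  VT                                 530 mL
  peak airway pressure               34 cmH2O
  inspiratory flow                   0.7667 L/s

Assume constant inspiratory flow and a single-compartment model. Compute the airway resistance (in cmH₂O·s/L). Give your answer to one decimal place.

Total PEEP = 11 cmH2O (set 7 + intrinsic 4); this is the baseline alveolar pressure.
Equation of motion (constant flow): PIP = Vt/C + R·V̇ + PEEP.
R·V̇ = PIP − Vt/C − PEEP = 34 − 530/48.2 − 11 = 34 − 10.996 − 11 = 12.004 cmH2O.
R = 12.004 / 0.7667 = 15.657 cmH2O·s/L.

15.7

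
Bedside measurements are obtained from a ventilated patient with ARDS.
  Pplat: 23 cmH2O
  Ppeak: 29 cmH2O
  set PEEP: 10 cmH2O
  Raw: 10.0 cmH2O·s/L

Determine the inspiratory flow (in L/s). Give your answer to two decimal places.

0.60

flow = (PIP − Pplat) / Raw = 6.0 / 10.0 = 0.6 L/s.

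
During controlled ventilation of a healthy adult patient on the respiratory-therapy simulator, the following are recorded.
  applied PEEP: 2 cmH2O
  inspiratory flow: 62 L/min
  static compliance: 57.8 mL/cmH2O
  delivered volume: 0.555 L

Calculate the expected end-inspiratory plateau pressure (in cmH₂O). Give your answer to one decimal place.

11.6

Pplat = PEEP + Vt / Cstat = 2 + 555 / 57.8 = 2 + 9.602 = 11.602 cmH2O.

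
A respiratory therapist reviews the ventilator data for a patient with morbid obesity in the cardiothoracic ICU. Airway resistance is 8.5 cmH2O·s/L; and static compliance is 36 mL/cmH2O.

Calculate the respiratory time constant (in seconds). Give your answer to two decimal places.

0.31

τ = R × C = 8.5 × 36 mL/cmH2O = 8.5 × 0.036 L/cmH2O = 0.306 s.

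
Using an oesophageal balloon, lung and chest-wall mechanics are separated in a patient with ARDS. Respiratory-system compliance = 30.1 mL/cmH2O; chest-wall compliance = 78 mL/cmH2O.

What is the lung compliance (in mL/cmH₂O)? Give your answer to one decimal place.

1/CL = 1/Crs − 1/Ccw.
1/CL = 1/30.1 − 1/78 = 0.0204.
CL = 49.02 mL/cmH2O.

49.0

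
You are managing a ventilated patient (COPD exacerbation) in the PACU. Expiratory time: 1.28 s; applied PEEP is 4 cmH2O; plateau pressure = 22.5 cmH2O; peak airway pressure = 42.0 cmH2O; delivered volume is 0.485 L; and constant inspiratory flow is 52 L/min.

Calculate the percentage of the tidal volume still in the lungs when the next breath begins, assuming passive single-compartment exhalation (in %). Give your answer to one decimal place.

Flow: 52 L/min ÷ 60 = 0.8667 L/s.
R = (PIP − Pplat)/V̇ = (42.0 − 22.5) / 0.8667 = 19.5/0.8667 = 22.499 cmH2O·s/L.
C = Vt/(Pplat − PEEP) = 485.0 / (22.5 − 4) = 485.0/18.5 = 26.216 mL/cmH2O.
τ = R × C = 22.499 × 0.02622 L/cmH2O = 0.5899 s.
Fraction remaining at end-expiration = e^(−Te/τ) = e^(−1.28/0.5899) = 0.1142 → 11.42%.

11.4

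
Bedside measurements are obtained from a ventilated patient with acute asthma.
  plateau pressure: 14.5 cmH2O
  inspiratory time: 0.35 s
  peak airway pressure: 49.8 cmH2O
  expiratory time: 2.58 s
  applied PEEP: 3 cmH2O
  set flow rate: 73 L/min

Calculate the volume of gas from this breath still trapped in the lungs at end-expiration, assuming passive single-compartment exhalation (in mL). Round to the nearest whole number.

Flow: 73 L/min ÷ 60 = 1.2167 L/s.
Vt = flow × Ti = 1.2167 L/s × 0.35 s × 1000 mL/L = 425.85 mL.
R = (PIP − Pplat)/V̇ = (49.8 − 14.5) / 1.2167 = 35.3/1.2167 = 29.013 cmH2O·s/L.
C = Vt/(Pplat − PEEP) = 425.85 / (14.5 − 3) = 425.85/11.5 = 37.03 mL/cmH2O.
τ = R × C = 29.013 × 0.03703 L/cmH2O = 1.074 s.
Fraction remaining = e^(−Te/τ) = e^(−2.58/1.074) = 0.09052.
Trapped volume = 425.85 × 0.09052 = 38.548 mL.

39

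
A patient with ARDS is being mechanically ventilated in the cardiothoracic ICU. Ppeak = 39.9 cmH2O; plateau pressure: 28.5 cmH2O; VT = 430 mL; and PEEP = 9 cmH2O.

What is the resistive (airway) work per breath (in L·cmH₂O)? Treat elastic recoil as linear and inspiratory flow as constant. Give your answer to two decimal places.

With constant inspiratory flow the resistive pressure is constant at PIP − Pplat = 39.9 − 28.5 = 11.4 cmH2O, so resistive work = 11.4 × 0.430 = 4.902 L·cmH2O.

4.90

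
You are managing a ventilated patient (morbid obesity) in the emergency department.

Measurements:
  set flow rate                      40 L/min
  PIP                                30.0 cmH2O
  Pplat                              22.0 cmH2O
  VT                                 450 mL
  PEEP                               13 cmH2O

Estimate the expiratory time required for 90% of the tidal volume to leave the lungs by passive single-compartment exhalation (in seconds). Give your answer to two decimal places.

1.38

Flow: 40 L/min ÷ 60 = 0.6667 L/s.
R = (PIP − Pplat)/V̇ = (30.0 − 22.0) / 0.6667 = 8.0/0.6667 = 11.999 cmH2O·s/L.
C = Vt/(Pplat − PEEP) = 450.0 / (22.0 − 13) = 450.0/9.0 = 50.0 mL/cmH2O.
τ = R × C = 11.999 × 0.05 L/cmH2O = 0.6 s.
t = −τ·ln(1 − 0.90) = −0.6·ln(0.1) = 1.382 s.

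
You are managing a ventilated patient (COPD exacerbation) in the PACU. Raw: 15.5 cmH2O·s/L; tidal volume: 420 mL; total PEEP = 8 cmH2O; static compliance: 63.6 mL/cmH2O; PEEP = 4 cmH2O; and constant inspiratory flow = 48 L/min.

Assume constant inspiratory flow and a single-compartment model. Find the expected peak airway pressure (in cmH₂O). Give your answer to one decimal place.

27.0

Flow: 48 L/min ÷ 60 = 0.8 L/s.
Total PEEP = 8 cmH2O (set 4 + intrinsic 4); this is the baseline alveolar pressure.
Equation of motion (constant flow): PIP = Vt/C + R·V̇ + PEEP.
PIP = 420/63.6 + 15.5×0.8 + 8 = 6.604 + 12.4 + 8 = 27.004 cmH2O.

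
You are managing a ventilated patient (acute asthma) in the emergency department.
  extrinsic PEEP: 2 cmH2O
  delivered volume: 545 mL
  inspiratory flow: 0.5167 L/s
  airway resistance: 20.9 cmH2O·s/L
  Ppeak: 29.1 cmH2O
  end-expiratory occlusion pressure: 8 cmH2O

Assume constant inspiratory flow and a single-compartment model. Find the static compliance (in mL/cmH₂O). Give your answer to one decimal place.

52.9

Total PEEP = 8 cmH2O (set 2 + intrinsic 6); this is the baseline alveolar pressure.
Equation of motion (constant flow): PIP = Vt/C + R·V̇ + PEEP.
Vt/C = PIP − R·V̇ − PEEP = 29.1 − 20.9×0.5167 − 8 = 29.1 − 10.799 − 8 = 10.301 cmH2O.
C = Vt / 10.301 = 545 / 10.301 = 52.907 mL/cmH2O.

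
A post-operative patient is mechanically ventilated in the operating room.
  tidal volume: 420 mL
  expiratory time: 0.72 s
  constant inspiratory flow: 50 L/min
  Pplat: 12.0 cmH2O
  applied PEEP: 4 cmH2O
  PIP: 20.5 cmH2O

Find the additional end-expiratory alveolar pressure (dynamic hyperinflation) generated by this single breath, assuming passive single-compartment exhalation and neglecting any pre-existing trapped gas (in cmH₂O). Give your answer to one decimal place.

Flow: 50 L/min ÷ 60 = 0.8333 L/s.
R = (PIP − Pplat)/V̇ = (20.5 − 12.0) / 0.8333 = 8.5/0.8333 = 10.2 cmH2O·s/L.
C = Vt/(Pplat − PEEP) = 420.0 / (12.0 − 4) = 420.0/8.0 = 52.5 mL/cmH2O.
τ = R × C = 10.2 × 0.0525 L/cmH2O = 0.5355 s.
Fraction remaining = e^(−Te/τ) = e^(−0.72/0.5355) = 0.2607; trapped volume = 420.0 × 0.2607 = 109.49 mL.
Additional alveolar pressure from trapping ≈ V_trapped / C = 109.49 / 52.5 = 2.086 cmH2O.

2.1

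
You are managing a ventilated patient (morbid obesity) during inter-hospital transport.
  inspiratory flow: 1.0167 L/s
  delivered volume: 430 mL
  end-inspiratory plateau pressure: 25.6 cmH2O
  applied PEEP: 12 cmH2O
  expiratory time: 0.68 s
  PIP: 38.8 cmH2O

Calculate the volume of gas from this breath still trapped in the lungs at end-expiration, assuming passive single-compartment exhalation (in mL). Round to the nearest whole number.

82

R = (PIP − Pplat)/V̇ = (38.8 − 25.6) / 1.0167 = 13.2/1.0167 = 12.983 cmH2O·s/L.
C = Vt/(Pplat − PEEP) = 430.0 / (25.6 − 12) = 430.0/13.6 = 31.618 mL/cmH2O.
τ = R × C = 12.983 × 0.03162 L/cmH2O = 0.4105 s.
Fraction remaining = e^(−Te/τ) = e^(−0.68/0.4105) = 0.1908.
Trapped volume = 430.0 × 0.1908 = 82.044 mL.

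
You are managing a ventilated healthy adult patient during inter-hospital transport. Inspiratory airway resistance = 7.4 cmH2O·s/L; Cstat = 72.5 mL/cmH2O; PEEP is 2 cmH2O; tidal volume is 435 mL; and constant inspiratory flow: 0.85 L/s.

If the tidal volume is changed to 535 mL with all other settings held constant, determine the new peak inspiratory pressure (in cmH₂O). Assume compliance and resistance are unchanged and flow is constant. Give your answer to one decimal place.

15.7

PIP = Vt/C + R·V̇ + PEEP (constant-flow equation of motion).
Only the elastic term changes: ΔPIP = ΔVt / C = (535 − 435) / 72.5 = 1.379 cmH2O.
Original PIP = 435/72.5 + 7.4×0.85 + 2 = 14.29 cmH2O; new PIP = 14.29 + (1.379) = 15.669 cmH2O.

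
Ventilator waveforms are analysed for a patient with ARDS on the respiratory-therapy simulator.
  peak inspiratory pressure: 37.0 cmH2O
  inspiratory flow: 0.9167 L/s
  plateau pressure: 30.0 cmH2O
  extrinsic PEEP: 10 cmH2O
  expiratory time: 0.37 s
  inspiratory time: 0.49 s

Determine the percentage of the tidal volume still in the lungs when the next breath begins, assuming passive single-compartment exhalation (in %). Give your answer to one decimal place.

Vt = flow × Ti = 0.9167 L/s × 0.49 s × 1000 mL/L = 449.18 mL.
R = (PIP − Pplat)/V̇ = (37.0 − 30.0) / 0.9167 = 7.0/0.9167 = 7.636 cmH2O·s/L.
C = Vt/(Pplat − PEEP) = 449.18 / (30.0 − 10) = 449.18/20.0 = 22.459 mL/cmH2O.
τ = R × C = 7.636 × 0.02246 L/cmH2O = 0.1715 s.
Fraction remaining at end-expiration = e^(−Te/τ) = e^(−0.37/0.1715) = 0.1156 → 11.56%.

11.6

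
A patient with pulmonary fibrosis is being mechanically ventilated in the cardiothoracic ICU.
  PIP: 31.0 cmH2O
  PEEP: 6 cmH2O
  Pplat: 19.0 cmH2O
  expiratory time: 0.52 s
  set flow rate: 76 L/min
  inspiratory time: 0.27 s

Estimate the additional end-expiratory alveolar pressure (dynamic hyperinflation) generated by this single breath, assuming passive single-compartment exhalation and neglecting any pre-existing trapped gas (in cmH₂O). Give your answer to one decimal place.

Flow: 76 L/min ÷ 60 = 1.2667 L/s.
Vt = flow × Ti = 1.2667 L/s × 0.27 s × 1000 mL/L = 342.01 mL.
R = (PIP − Pplat)/V̇ = (31.0 − 19.0) / 1.2667 = 12.0/1.2667 = 9.473 cmH2O·s/L.
C = Vt/(Pplat − PEEP) = 342.01 / (19.0 − 6) = 342.01/13.0 = 26.308 mL/cmH2O.
τ = R × C = 9.473 × 0.02631 L/cmH2O = 0.2492 s.
Fraction remaining = e^(−Te/τ) = e^(−0.52/0.2492) = 0.1241; trapped volume = 342.01 × 0.1241 = 42.443 mL.
Additional alveolar pressure from trapping ≈ V_trapped / C = 42.443 / 26.308 = 1.613 cmH2O.

1.6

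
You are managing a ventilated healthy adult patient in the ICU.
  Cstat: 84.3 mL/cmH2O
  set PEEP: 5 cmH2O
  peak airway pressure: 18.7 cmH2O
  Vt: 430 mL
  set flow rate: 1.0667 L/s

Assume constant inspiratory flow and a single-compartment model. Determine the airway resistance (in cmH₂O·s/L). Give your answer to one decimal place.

Equation of motion (constant flow): PIP = Vt/C + R·V̇ + PEEP.
R·V̇ = PIP − Vt/C − PEEP = 18.7 − 430/84.3 − 5 = 18.7 − 5.101 − 5 = 8.599 cmH2O.
R = 8.599 / 1.0667 = 8.061 cmH2O·s/L.

8.1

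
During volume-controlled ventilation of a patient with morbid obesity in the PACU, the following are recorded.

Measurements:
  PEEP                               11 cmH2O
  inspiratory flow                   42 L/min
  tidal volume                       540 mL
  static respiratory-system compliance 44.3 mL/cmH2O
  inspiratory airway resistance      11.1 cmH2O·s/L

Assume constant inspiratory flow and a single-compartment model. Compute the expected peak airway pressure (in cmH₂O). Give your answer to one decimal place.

Flow: 42 L/min ÷ 60 = 0.7 L/s.
Equation of motion (constant flow): PIP = Vt/C + R·V̇ + PEEP.
PIP = 540/44.3 + 11.1×0.7 + 11 = 12.19 + 7.77 + 11 = 30.96 cmH2O.

31.0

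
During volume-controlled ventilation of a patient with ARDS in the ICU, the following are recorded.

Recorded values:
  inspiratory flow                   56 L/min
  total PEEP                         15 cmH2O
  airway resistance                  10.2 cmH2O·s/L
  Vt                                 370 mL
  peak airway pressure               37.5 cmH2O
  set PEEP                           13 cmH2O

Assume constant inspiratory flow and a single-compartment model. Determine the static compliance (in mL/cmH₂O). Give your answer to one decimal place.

28.5

Flow: 56 L/min ÷ 60 = 0.9333 L/s.
Total PEEP = 15 cmH2O (set 13 + intrinsic 2); this is the baseline alveolar pressure.
Equation of motion (constant flow): PIP = Vt/C + R·V̇ + PEEP.
Vt/C = PIP − R·V̇ − PEEP = 37.5 − 10.2×0.9333 − 15 = 37.5 − 9.52 − 15 = 12.98 cmH2O.
C = Vt / 12.98 = 370 / 12.98 = 28.505 mL/cmH2O.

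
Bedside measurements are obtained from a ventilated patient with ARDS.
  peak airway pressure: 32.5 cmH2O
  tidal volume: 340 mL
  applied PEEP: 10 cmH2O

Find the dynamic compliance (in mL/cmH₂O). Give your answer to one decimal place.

Dynamic compliance = Vt / (PIP − PEEP) = 340 / (32.5 − 10) = 340 / 22.5 = 15.111 mL/cmH2O.

15.1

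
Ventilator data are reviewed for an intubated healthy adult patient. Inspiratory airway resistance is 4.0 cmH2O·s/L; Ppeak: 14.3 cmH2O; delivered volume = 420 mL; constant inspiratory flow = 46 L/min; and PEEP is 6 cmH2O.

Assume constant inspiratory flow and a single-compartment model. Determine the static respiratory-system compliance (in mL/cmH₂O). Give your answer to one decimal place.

Flow: 46 L/min ÷ 60 = 0.7667 L/s.
Equation of motion (constant flow): PIP = Vt/C + R·V̇ + PEEP.
Vt/C = PIP − R·V̇ − PEEP = 14.3 − 4.0×0.7667 − 6 = 14.3 − 3.067 − 6 = 5.233 cmH2O.
C = Vt / 5.233 = 420 / 5.233 = 80.26 mL/cmH2O.

80.3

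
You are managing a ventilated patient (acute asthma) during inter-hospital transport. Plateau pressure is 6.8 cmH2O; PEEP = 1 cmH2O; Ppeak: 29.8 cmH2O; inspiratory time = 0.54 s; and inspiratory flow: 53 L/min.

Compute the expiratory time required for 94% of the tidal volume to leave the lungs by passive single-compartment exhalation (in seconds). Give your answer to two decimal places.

Flow: 53 L/min ÷ 60 = 0.8833 L/s.
Vt = flow × Ti = 0.8833 L/s × 0.54 s × 1000 mL/L = 476.98 mL.
R = (PIP − Pplat)/V̇ = (29.8 − 6.8) / 0.8833 = 23.0/0.8833 = 26.039 cmH2O·s/L.
C = Vt/(Pplat − PEEP) = 476.98 / (6.8 − 1) = 476.98/5.8 = 82.238 mL/cmH2O.
τ = R × C = 26.039 × 0.08224 L/cmH2O = 2.141 s.
t = −τ·ln(1 − 0.94) = −2.141·ln(0.06) = 6.024 s.

6.02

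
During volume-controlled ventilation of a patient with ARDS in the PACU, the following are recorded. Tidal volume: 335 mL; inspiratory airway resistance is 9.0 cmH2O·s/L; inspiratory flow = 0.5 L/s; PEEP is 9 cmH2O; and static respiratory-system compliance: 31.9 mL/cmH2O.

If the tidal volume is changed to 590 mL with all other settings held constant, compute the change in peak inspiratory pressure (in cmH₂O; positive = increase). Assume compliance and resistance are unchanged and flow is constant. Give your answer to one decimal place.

PIP = Vt/C + R·V̇ + PEEP (constant-flow equation of motion).
Only the elastic term changes: ΔPIP = ΔVt / C = (590 − 335) / 31.9 = 7.994 cmH2O.

8.0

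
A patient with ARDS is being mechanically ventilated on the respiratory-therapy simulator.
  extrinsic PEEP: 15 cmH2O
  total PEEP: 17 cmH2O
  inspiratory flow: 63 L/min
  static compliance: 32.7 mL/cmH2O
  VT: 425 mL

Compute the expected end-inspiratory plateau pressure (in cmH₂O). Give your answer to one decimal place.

30.0

End-expiratory occlusion gives total PEEP = 17 cmH2O (intrinsic PEEP = 17 − 15 = 2). Use total PEEP for the elastic gradient.
Pplat = PEEPtotal + Vt / Cstat = 17 + 425 / 32.7 = 17 + 12.997 = 29.997 cmH2O.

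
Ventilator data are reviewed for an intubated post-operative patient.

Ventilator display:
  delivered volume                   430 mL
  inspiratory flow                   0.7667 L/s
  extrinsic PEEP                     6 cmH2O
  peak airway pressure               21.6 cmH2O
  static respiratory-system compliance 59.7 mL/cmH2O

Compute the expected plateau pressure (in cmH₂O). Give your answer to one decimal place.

13.2

Pplat = PEEP + Vt / Cstat = 6 + 430 / 59.7 = 6 + 7.203 = 13.203 cmH2O.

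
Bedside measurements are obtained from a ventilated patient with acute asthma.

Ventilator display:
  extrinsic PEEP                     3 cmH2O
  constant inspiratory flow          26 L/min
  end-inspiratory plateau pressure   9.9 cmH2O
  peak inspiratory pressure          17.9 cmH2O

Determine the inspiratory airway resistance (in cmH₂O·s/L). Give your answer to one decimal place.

Flow: 26 L/min ÷ 60 = 0.4333 L/s.
Raw = (PIP − Pplat) / flow = (17.9 − 9.9) / 0.4333 = 8.0 / 0.4333 = 18.463 cmH2O·s/L.

18.5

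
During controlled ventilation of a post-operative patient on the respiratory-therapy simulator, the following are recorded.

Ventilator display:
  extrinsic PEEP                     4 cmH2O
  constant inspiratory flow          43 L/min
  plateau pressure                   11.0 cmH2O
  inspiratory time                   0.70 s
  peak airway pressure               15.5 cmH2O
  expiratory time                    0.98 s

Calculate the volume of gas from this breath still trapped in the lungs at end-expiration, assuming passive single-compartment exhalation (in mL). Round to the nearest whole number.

57

Flow: 43 L/min ÷ 60 = 0.7167 L/s.
Vt = flow × Ti = 0.7167 L/s × 0.70 s × 1000 mL/L = 501.69 mL.
R = (PIP − Pplat)/V̇ = (15.5 − 11.0) / 0.7167 = 4.5/0.7167 = 6.279 cmH2O·s/L.
C = Vt/(Pplat − PEEP) = 501.69 / (11.0 − 4) = 501.69/7.0 = 71.67 mL/cmH2O.
τ = R × C = 6.279 × 0.07167 L/cmH2O = 0.45 s.
Fraction remaining = e^(−Te/τ) = e^(−0.98/0.45) = 0.1133.
Trapped volume = 501.69 × 0.1133 = 56.841 mL.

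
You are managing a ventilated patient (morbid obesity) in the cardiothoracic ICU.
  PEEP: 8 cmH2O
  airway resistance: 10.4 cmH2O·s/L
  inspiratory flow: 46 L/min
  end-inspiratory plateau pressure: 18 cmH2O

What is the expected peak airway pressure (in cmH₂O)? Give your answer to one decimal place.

Flow: 46 L/min ÷ 60 = 0.7667 L/s.
PIP = Pplat + Raw × flow = 18 + 10.4 × 0.7667 = 18 + 7.974 = 25.974 cmH2O.

26.0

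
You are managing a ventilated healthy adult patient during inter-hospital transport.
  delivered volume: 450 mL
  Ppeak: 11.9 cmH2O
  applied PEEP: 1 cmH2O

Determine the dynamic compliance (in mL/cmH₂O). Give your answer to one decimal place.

Dynamic compliance = Vt / (PIP − PEEP) = 450 / (11.9 − 1) = 450 / 10.9 = 41.284 mL/cmH2O.

41.3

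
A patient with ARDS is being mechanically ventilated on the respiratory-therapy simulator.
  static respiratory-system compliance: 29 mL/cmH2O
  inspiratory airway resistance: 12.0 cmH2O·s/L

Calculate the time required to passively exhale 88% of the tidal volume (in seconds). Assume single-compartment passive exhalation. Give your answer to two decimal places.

τ = R × C = 12.0 × 29 mL/cmH2O = 12.0 × 0.029 L/cmH2O = 0.348 s.
Exhaled fraction f = 1 − e^(−t/τ) → t = −τ·ln(1 − f) = −0.348·ln(0.12) = 0.7379 s.

0.74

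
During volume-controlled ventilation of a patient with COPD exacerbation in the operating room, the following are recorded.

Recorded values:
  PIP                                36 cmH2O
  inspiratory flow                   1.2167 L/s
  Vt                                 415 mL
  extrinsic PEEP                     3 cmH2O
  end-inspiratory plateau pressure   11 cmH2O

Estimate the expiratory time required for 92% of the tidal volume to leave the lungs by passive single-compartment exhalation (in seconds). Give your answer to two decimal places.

R = (PIP − Pplat)/V̇ = (36 − 11) / 1.2167 = 25.0/1.2167 = 20.547 cmH2O·s/L.
C = Vt/(Pplat − PEEP) = 415.0 / (11 − 3) = 415.0/8.0 = 51.875 mL/cmH2O.
τ = R × C = 20.547 × 0.05188 L/cmH2O = 1.066 s.
t = −τ·ln(1 − 0.92) = −1.066·ln(0.08) = 2.692 s.

2.69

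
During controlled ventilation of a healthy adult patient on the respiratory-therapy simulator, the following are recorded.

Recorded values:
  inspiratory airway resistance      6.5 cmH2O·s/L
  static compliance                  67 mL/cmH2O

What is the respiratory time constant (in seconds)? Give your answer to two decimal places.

0.44

τ = R × C = 6.5 × 67 mL/cmH2O = 6.5 × 0.067 L/cmH2O = 0.4355 s.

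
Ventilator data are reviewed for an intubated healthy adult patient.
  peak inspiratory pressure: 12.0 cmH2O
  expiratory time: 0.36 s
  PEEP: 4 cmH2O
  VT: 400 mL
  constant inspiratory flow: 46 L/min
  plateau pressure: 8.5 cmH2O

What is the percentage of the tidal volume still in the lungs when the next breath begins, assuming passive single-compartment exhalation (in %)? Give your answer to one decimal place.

Flow: 46 L/min ÷ 60 = 0.7667 L/s.
R = (PIP − Pplat)/V̇ = (12.0 − 8.5) / 0.7667 = 3.5/0.7667 = 4.565 cmH2O·s/L.
C = Vt/(Pplat − PEEP) = 400.0 / (8.5 − 4) = 400.0/4.5 = 88.889 mL/cmH2O.
τ = R × C = 4.565 × 0.08889 L/cmH2O = 0.4058 s.
Fraction remaining at end-expiration = e^(−Te/τ) = e^(−0.36/0.4058) = 0.4118 → 41.18%.

41.2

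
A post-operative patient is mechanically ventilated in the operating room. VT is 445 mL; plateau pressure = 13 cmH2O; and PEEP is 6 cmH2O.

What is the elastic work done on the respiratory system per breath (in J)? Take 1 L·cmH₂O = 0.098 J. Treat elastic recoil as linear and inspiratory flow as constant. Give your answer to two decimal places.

Elastic work ≈ ½ × (Pplat − PEEP) × Vt = 0.5 × (13 − 6) × 0.445 L = 0.5 × 7.0 × 0.445 = 1.558 L·cmH2O.
× 0.098 J/(L·cmH2O) → 0.1527 J.

0.15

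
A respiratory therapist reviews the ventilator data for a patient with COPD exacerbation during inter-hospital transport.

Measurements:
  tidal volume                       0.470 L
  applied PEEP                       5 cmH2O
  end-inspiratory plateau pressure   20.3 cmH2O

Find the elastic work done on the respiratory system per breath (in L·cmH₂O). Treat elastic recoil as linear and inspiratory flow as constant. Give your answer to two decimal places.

3.60

Elastic work ≈ ½ × (Pplat − PEEP) × Vt = 0.5 × (20.3 − 5) × 0.470 L = 0.5 × 15.3 × 0.470 = 3.596 L·cmH2O.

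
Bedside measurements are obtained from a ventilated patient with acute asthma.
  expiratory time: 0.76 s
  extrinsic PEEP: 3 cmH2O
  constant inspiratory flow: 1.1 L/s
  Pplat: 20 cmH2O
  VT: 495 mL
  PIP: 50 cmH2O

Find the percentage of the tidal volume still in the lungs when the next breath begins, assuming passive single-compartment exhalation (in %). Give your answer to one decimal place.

38.4

R = (PIP − Pplat)/V̇ = (50 − 20) / 1.1 = 30.0/1.1 = 27.273 cmH2O·s/L.
C = Vt/(Pplat − PEEP) = 495.0 / (20 − 3) = 495.0/17.0 = 29.118 mL/cmH2O.
τ = R × C = 27.273 × 0.02912 L/cmH2O = 0.7942 s.
Fraction remaining at end-expiration = e^(−Te/τ) = e^(−0.76/0.7942) = 0.3841 → 38.41%.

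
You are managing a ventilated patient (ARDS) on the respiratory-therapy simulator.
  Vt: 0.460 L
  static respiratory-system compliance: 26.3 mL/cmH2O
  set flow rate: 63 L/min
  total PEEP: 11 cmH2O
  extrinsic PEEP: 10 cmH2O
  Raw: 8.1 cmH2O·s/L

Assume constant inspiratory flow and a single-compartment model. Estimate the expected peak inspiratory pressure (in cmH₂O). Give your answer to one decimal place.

37.0

Flow: 63 L/min ÷ 60 = 1.05 L/s.
Total PEEP = 11 cmH2O (set 10 + intrinsic 1); this is the baseline alveolar pressure.
Equation of motion (constant flow): PIP = Vt/C + R·V̇ + PEEP.
PIP = 460/26.3 + 8.1×1.05 + 11 = 17.49 + 8.505 + 11 = 36.995 cmH2O.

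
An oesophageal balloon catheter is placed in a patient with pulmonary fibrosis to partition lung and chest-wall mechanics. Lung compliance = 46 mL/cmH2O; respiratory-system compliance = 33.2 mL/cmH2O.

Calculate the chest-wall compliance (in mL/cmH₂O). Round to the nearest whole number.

119

1/Ccw = 1/Crs − 1/CL.
1/Ccw = 1/33.2 − 1/46 = 0.008381.
Ccw = 119.32 mL/cmH2O.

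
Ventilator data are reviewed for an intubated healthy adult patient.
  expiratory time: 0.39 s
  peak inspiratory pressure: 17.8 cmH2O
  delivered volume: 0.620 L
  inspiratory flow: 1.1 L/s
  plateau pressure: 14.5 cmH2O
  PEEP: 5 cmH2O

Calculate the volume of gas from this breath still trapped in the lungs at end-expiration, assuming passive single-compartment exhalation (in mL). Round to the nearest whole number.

R = (PIP − Pplat)/V̇ = (17.8 − 14.5) / 1.1 = 3.3/1.1 = 3.0 cmH2O·s/L.
C = Vt/(Pplat − PEEP) = 620.0 / (14.5 − 5) = 620.0/9.5 = 65.263 mL/cmH2O.
τ = R × C = 3.0 × 0.06526 L/cmH2O = 0.1958 s.
Fraction remaining = e^(−Te/τ) = e^(−0.39/0.1958) = 0.1364.
Trapped volume = 620.0 × 0.1364 = 84.568 mL.

85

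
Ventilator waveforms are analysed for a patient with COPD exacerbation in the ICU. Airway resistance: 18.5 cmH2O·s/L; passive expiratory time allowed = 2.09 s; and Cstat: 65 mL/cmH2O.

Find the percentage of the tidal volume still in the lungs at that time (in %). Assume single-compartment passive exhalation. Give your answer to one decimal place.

τ = R × C = 18.5 × 65 mL/cmH2O = 18.5 × 0.065 L/cmH2O = 1.203 s.
Passive exhalation: V(t)/V₀ = e^(−t/τ) = e^(−2.09/1.203) = 0.176.
Fraction remaining = 0.176 → 17.6%.

17.6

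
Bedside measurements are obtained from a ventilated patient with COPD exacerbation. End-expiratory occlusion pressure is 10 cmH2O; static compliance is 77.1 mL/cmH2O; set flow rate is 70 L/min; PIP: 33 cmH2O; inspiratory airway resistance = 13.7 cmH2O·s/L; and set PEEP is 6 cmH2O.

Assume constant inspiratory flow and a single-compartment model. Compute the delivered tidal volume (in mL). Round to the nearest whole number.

541

Flow: 70 L/min ÷ 60 = 1.1667 L/s.
Total PEEP = 10 cmH2O (set 6 + intrinsic 4); this is the baseline alveolar pressure.
Equation of motion (constant flow): PIP = Vt/C + R·V̇ + PEEP.
Vt/C = PIP − R·V̇ − PEEP = 33 − 15.984 − 10 = 7.016 cmH2O.
Vt = C × 7.016 = 77.1 × 7.016 = 540.93 mL.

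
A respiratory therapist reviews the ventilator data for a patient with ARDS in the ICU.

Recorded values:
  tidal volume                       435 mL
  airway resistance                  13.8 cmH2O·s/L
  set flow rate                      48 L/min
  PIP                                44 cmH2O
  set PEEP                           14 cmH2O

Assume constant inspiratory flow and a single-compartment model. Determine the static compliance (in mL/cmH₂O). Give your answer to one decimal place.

22.9

Flow: 48 L/min ÷ 60 = 0.8 L/s.
Equation of motion (constant flow): PIP = Vt/C + R·V̇ + PEEP.
Vt/C = PIP − R·V̇ − PEEP = 44 − 13.8×0.8 − 14 = 44 − 11.04 − 14 = 18.96 cmH2O.
C = Vt / 18.96 = 435 / 18.96 = 22.943 mL/cmH2O.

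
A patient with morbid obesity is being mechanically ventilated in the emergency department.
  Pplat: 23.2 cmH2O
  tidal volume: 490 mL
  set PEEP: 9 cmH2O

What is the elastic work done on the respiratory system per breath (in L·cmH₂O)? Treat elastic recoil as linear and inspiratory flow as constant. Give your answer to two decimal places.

3.48

Elastic work ≈ ½ × (Pplat − PEEP) × Vt = 0.5 × (23.2 − 9) × 0.490 L = 0.5 × 14.2 × 0.490 = 3.479 L·cmH2O.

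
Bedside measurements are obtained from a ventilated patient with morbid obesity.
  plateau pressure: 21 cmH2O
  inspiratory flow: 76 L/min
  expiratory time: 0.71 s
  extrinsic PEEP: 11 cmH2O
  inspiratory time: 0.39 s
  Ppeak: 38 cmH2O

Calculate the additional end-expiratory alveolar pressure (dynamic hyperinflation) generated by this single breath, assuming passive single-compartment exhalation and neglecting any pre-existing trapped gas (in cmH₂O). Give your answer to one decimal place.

3.4

Flow: 76 L/min ÷ 60 = 1.2667 L/s.
Vt = flow × Ti = 1.2667 L/s × 0.39 s × 1000 mL/L = 494.01 mL.
R = (PIP − Pplat)/V̇ = (38 − 21) / 1.2667 = 17.0/1.2667 = 13.421 cmH2O·s/L.
C = Vt/(Pplat − PEEP) = 494.01 / (21 − 11) = 494.01/10.0 = 49.401 mL/cmH2O.
τ = R × C = 13.421 × 0.0494 L/cmH2O = 0.663 s.
Fraction remaining = e^(−Te/τ) = e^(−0.71/0.663) = 0.3427; trapped volume = 494.01 × 0.3427 = 169.3 mL.
Additional alveolar pressure from trapping ≈ V_trapped / C = 169.3 / 49.401 = 3.427 cmH2O.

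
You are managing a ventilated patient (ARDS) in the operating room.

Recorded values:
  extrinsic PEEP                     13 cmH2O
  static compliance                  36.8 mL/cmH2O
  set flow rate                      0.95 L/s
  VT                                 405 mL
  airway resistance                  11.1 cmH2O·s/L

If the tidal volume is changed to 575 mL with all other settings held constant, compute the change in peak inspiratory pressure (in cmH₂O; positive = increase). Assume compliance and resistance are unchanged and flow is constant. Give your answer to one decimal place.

PIP = Vt/C + R·V̇ + PEEP (constant-flow equation of motion).
Only the elastic term changes: ΔPIP = ΔVt / C = (575 − 405) / 36.8 = 4.62 cmH2O.

4.6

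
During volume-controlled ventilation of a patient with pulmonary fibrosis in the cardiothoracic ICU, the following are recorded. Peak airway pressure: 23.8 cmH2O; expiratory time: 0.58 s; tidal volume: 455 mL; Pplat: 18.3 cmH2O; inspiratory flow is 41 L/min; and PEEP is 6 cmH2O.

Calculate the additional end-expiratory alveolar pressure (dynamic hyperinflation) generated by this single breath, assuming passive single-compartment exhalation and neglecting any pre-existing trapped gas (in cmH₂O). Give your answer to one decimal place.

Flow: 41 L/min ÷ 60 = 0.6833 L/s.
R = (PIP − Pplat)/V̇ = (23.8 − 18.3) / 0.6833 = 5.5/0.6833 = 8.049 cmH2O·s/L.
C = Vt/(Pplat − PEEP) = 455.0 / (18.3 − 6) = 455.0/12.3 = 36.992 mL/cmH2O.
τ = R × C = 8.049 × 0.03699 L/cmH2O = 0.2977 s.
Fraction remaining = e^(−Te/τ) = e^(−0.58/0.2977) = 0.1425; trapped volume = 455.0 × 0.1425 = 64.838 mL.
Additional alveolar pressure from trapping ≈ V_trapped / C = 64.838 / 36.992 = 1.753 cmH2O.

1.8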